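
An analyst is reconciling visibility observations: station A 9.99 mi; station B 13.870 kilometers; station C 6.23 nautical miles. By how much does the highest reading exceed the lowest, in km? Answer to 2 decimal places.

station A: 9.99 SM = 16.0773 km.
station C: 6.23 nmi = 11.5380 km.
Spread: 16.0773 − 11.5380 = 4.54 km.

4.54 km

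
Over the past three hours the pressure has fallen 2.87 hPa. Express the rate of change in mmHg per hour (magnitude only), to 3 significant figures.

2.87 hPa / 3 h × 0.750062 mmHg/hPa = 0.718 mmHg/h.

0.718 mmHg per hour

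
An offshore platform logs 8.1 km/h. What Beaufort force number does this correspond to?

8.1 km/h = 2.2 m/s, which is Beaufort 2 (light breeze, 1.6–3.3 m/s).

Beaufort force 2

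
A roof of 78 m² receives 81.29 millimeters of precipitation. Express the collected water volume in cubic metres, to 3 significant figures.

6.34 cubic metres

1 mm over 1 m² is 1 L, so volume = 81.29 × 78 = 6340.62 L = 6.34 m³.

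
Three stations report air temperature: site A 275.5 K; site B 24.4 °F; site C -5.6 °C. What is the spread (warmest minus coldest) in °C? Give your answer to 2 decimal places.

site A: 275.5 K = 2.350 °C.
site B: 24.4 °F = -4.222 °C.
Spread: 2.350 − (-5.600) = 7.950 °C.

7.95 °C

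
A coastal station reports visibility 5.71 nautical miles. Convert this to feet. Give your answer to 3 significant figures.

34700 ft

1 nmi = 6076.12 ft, so 5.71 × 6076.12 = 34700 ft.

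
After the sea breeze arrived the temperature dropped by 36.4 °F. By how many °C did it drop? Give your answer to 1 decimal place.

Converting a difference, only the 9/5 scale factor applies: Δ°C = 36.4 × 0.5556 = 20.2 °C.

20.2 °C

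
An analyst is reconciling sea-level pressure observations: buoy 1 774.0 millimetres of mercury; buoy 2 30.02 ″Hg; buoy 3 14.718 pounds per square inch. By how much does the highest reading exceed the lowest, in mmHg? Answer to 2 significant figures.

buoy 2: 30.02 inHg = 762.51 mmHg.
buoy 3: 14.718 psi = 761.14 mmHg.
Spread: 774.00 − 761.14 = 13 mmHg.

13 mmHg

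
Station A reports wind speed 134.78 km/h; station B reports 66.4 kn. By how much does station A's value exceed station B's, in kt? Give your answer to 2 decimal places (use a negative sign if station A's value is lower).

6.38 kt

station A: 134.78 km/h = 72.7754 kt.
Difference: 72.7754 − 66.4000 = 6.38 kt.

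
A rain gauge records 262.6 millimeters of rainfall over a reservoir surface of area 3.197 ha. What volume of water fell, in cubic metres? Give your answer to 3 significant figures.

8400 cubic metres

Area: 3.197 ha = 31970 m².
1 mm over 1 m² is 1 L, so volume = 262.6 × 31970 = 8395322 L = 8400 m³.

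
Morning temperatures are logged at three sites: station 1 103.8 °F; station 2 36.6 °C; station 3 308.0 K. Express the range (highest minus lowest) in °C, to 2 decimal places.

station 1: 103.8 °F = 39.889 °C.
station 3: 308.0 K = 34.850 °C.
Spread: 39.889 − 34.850 = 5.039 °C.

5.04 °C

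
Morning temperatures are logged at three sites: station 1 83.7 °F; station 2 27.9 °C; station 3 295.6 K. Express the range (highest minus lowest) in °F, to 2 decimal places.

11.29 °F

station 1: 83.7 °F = 28.722 °C.
station 3: 295.6 K = 22.450 °C.
Spread: 28.722 − 22.450 = 6.272 °C = 11.29 °F.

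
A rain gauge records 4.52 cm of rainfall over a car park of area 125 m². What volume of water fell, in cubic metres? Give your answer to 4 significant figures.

5.650 cubic metres

Depth: 4.52 cm × 10 = 45.2 mm.
1 mm over 1 m² is 1 L, so volume = 45.2 × 125 = 5650 L = 5.650 m³.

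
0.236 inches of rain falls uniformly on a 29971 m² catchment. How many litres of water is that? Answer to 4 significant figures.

179700 litres

Depth: 0.236 in × 25.4 = 5.9944 mm.
1 mm over 1 m² is 1 L, so volume = 5.9944 × 29971 = 179658.16 L ≈ 179700 L.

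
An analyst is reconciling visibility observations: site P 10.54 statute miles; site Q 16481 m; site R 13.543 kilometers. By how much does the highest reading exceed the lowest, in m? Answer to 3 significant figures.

site P: 10.54 SM = 16962.49 m.
site R: 13.543 km = 13543.00 m.
Spread: 16962.49 − 13543.00 = 3420 m.

3420 m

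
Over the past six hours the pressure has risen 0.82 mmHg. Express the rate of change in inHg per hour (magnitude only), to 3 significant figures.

0.82 mmHg / 6 h × 0.0393701 inHg/mmHg = 0.00538 inHg/h.

0.00538 inHg per hour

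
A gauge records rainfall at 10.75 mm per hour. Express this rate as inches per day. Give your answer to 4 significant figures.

10.75 mm/hour × 0.0393701 in/mm × 24 hour/day = 10.16 in/day.

10.16 in/day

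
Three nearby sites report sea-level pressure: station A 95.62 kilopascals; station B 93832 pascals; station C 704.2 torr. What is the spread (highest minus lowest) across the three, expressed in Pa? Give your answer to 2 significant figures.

1800 Pa

station A: 95.62 kPa = 95620.00 Pa.
station C: 704.2 mmHg = 93885.63 Pa.
Spread: 95620.00 − 93832.00 = 1800 Pa.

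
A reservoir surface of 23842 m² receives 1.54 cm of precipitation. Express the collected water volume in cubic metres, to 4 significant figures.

367.2 cubic metres

Depth: 1.54 cm × 10 = 15.4 mm.
1 mm over 1 m² is 1 L, so volume = 15.4 × 23842 = 367166.8 L = 367.2 m³.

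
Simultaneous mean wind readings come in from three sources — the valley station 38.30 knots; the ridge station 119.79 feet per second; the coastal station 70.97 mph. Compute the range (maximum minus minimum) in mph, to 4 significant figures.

37.60 mph

the valley station: 38.30 kt = 44.0749 mph.
the ridge station: 119.79 ft/s = 81.6750 mph.
Spread: 81.6750 − 44.0749 = 37.60 mph.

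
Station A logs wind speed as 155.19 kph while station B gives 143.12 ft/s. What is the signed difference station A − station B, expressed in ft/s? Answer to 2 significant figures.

station A: 155.19 km/h = 141.432 ft/s.
Difference: 141.432 − 143.120 = -1.7 ft/s.

-1.7 ft/s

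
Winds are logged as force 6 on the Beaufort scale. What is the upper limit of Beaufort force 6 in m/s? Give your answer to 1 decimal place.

Beaufort 6 (strong breeze) spans 10.8–13.8 m/s.

13.8 m/s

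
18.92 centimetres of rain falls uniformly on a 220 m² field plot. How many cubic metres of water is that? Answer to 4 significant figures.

41.62 cubic metres

Depth: 18.92 cm × 10 = 189.2 mm.
1 mm over 1 m² is 1 L, so volume = 189.2 × 220 = 41624 L = 41.62 m³.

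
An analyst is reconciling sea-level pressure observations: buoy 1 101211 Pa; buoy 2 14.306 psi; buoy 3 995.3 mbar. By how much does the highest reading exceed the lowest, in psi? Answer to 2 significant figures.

0.37 psi

buoy 1: 101211 Pa = 14.6794 psi.
buoy 3: 995.3 mb = 14.4356 psi.
Spread: 14.6794 − 14.3060 = 0.37 psi.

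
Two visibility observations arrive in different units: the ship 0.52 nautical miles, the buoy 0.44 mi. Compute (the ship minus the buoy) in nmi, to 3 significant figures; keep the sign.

0.138 nmi

the buoy: 0.44 SM = 0.38235 nmi.
Difference: 0.52000 − 0.38235 = 0.138 nmi.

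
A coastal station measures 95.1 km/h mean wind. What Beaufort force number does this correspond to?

Beaufort force 10

95.1 km/h = 26.4 m/s, which is Beaufort 10 (storm, 24.5–28.4 m/s).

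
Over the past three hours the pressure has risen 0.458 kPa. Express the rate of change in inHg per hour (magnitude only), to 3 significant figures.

0.458 kPa / 3 h × 0.2953 inHg/kPa = 0.0451 inHg/h.

0.0451 inHg per hour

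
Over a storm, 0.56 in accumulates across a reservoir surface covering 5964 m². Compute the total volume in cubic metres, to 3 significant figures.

Depth: 0.56 in × 25.4 = 14.224 mm.
1 mm over 1 m² is 1 L, so volume = 14.224 × 5964 = 84831.936 L = 84.8 m³.

84.8 cubic metres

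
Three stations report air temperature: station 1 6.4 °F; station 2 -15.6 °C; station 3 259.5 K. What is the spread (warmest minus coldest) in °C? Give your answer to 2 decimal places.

1.95 °C

station 1: 6.4 °F = -14.222 °C.
station 3: 259.5 K = -13.650 °C.
Spread: (-13.650) − (-15.600) = 1.950 °C.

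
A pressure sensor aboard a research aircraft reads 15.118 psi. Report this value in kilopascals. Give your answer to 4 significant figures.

104.2 kPa

1 psi = 6.89476 kPa, so 15.118 × 6.89476 = 104.2 kPa.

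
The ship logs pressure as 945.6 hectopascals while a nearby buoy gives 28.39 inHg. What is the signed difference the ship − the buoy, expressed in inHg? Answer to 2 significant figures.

the ship: 945.6 hPa = 27.9235 inHg.
Difference: 27.9235 − 28.3900 = -0.47 inHg.

-0.47 inHg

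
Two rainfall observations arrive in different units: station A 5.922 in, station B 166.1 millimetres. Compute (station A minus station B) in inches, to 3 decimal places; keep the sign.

-0.617 in

station B: 166.1 mm = 6.53937 in.
Difference: 5.92200 − 6.53937 = -0.617 in.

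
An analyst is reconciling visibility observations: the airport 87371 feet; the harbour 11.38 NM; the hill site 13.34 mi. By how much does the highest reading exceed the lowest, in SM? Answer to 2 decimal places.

3.45 SM

the airport: 87371 ft = 16.5475 SM.
the harbour: 11.38 nmi = 13.0959 SM.
Spread: 16.5475 − 13.0959 = 3.45 SM.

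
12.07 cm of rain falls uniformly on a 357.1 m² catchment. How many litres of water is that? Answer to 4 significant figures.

Depth: 12.07 cm × 10 = 120.7 mm.
1 mm over 1 m² is 1 L, so volume = 120.7 × 357.1 = 43101.97 L ≈ 43100 L.

43100 litres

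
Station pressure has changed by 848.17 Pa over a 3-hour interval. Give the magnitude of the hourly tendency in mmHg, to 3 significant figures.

848.17 Pa / 3 h × 0.00750062 mmHg/Pa = 2.12 mmHg/h.

2.12 mmHg per hour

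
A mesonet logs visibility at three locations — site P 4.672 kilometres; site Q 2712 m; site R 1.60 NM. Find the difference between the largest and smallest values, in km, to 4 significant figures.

1.960 km

site Q: 2712 m = 2.71200 km.
site R: 1.60 nmi = 2.96320 km.
Spread: 4.67200 − 2.71200 = 1.960 km.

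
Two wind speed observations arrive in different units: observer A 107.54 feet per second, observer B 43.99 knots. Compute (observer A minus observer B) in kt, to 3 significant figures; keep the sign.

observer A: 107.54 ft/s = 63.716 kt.
Difference: 63.716 − 43.990 = 19.7 kt.

19.7 kt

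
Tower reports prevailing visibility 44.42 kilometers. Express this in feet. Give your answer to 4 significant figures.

1 km = 3280.84 ft, so 44.42 × 3280.84 = 145700 ft.

145700 ft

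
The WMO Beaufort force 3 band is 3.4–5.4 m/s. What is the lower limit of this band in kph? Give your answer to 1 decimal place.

3.4–5.4 m/s × 3.6 = 12.2–19.4 km/h.

12.2 km/h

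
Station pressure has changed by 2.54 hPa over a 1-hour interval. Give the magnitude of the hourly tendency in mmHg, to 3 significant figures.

1.91 mmHg per hour

2.54 hPa / 1 h × 0.750062 mmHg/hPa = 1.91 mmHg/h.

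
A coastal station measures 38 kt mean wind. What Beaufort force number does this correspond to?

38 kt lies in the Beaufort 8 band (gale, 34–40 kt).

Beaufort force 8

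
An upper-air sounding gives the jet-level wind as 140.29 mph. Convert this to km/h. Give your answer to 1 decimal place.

1 mph = 1.60934 km/h, so 140.29 × 1.60934 = 225.8 km/h.

225.8 km/h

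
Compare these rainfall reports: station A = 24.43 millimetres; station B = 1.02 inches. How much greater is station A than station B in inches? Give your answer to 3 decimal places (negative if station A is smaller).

station A: 24.43 mm = 0.96181 in.
Difference: 0.96181 − 1.02000 = -0.058 in.

-0.058 in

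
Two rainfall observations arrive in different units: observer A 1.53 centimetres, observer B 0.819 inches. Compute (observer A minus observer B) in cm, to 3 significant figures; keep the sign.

-0.550 cm

observer B: 0.819 in = 2.08026 cm.
Difference: 1.53000 − 2.08026 = -0.550 cm.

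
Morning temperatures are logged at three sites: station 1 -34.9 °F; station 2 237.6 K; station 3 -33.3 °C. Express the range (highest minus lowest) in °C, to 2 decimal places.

station 1: -34.9 °F = -37.167 °C.
station 2: 237.6 K = -35.550 °C.
Spread: (-33.300) − (-37.167) = 3.867 °C.

3.87 °C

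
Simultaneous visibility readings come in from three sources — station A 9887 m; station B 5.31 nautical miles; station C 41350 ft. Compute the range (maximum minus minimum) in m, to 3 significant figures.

2770 m

station B: 5.31 nmi = 9834.12 m.
station C: 41350 ft = 12603.48 m.
Spread: 12603.48 − 9834.12 = 2770 m.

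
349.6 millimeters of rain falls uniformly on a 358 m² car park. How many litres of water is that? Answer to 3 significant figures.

125000 litres

1 mm over 1 m² is 1 L, so volume = 349.6 × 358 = 125156.8 L ≈ 125000 L.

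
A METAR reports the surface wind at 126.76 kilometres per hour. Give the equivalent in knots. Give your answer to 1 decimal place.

68.4 kt

1 km/h = 0.539957 kt, so 126.76 × 0.539957 = 68.4 kt.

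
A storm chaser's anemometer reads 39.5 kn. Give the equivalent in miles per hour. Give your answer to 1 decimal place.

45.5 mph

1 kt = 1.15078 mph, so 39.5 × 1.15078 = 45.5 mph.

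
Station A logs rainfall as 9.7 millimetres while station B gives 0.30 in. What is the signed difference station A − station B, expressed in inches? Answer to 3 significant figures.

0.0819 in

station A: 9.7 mm = 0.381890 in.
Difference: 0.381890 − 0.300000 = 0.0819 in.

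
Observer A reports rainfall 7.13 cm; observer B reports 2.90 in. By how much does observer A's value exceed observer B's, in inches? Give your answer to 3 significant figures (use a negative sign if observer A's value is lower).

-0.0929 in

observer A: 7.13 cm = 2.807087 in.
Difference: 2.807087 − 2.900000 = -0.0929 in.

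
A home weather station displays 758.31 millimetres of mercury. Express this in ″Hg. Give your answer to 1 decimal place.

1 mmHg = 0.0393701 inHg, so 758.31 × 0.0393701 = 29.9 inHg.

29.9 inHg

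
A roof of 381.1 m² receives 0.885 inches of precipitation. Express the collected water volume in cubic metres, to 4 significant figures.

Depth: 0.885 in × 25.4 = 22.479 mm.
1 mm over 1 m² is 1 L, so volume = 22.479 × 381.1 = 8566.7469 L = 8.567 m³.

8.567 cubic metres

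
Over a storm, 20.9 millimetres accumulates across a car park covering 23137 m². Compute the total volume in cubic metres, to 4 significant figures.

1 mm over 1 m² is 1 L, so volume = 20.9 × 23137 = 483563.3 L = 483.6 m³.

483.6 cubic metres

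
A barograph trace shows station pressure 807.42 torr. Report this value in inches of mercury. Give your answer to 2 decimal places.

1 mmHg = 0.0393701 inHg, so 807.42 × 0.0393701 = 31.79 inHg.

31.79 inHg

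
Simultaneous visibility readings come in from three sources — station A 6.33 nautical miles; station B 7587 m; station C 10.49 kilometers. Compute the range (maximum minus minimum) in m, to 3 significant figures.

station A: 6.33 nmi = 11723.16 m.
station C: 10.49 km = 10490.00 m.
Spread: 11723.16 − 7587.00 = 4140 m.

4140 m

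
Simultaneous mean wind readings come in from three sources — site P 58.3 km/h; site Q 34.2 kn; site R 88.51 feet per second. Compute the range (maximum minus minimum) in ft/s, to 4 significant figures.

35.38 ft/s

site P: 58.3 km/h = 53.1314 ft/s.
site Q: 34.2 kt = 57.7231 ft/s.
Spread: 88.5100 − 53.1314 = 35.38 ft/s.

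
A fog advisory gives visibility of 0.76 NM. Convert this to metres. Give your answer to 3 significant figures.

1410 m

1 nmi = 1852 m, so 0.76 × 1852 = 1410 m.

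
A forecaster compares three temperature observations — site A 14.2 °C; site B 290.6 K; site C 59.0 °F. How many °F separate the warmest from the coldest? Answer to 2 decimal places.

site B: 290.6 K = 17.450 °C.
site C: 59.0 °F = 15.000 °C.
Spread: 17.450 − 14.200 = 3.250 °C = 5.85 °F.

5.85 °F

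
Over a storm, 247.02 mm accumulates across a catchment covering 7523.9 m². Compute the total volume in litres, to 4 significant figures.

1 mm over 1 m² is 1 L, so volume = 247.02 × 7523.9 = 1858553.8 L ≈ 1859000 L.

1859000 litres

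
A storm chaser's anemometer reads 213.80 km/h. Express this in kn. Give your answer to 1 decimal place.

115.4 kt

1 km/h = 0.539957 kt, so 213.80 × 0.539957 = 115.4 kt.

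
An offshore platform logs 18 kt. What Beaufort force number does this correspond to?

Beaufort force 5

18 kt lies in the Beaufort 5 band (fresh breeze, 17–21 kt).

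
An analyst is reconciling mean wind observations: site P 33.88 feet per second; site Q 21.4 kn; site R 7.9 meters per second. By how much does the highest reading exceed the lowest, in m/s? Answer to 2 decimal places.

3.11 m/s

site P: 33.88 ft/s = 10.3266 m/s.
site Q: 21.4 kt = 11.0091 m/s.
Spread: 11.0091 − 7.9000 = 3.11 m/s.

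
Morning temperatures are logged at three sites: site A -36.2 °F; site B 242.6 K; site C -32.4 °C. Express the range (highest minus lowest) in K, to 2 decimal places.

7.34 K

site A: -36.2 °F = -37.889 °C.
site B: 242.6 K = -30.550 °C.
Spread: (-30.550) − (-37.889) = 7.339 °C.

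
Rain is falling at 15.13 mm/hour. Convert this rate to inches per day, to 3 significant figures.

14.3 in/day

15.13 mm/hour × 0.0393701 in/mm × 24 hour/day = 14.3 in/day.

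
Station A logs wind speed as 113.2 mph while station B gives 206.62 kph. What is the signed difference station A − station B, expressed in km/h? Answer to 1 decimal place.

-24.4 km/h

station A: 113.2 mph = 182.178 km/h.
Difference: 182.178 − 206.620 = -24.4 km/h.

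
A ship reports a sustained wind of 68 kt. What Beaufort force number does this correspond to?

Beaufort force 12

68 kt lies in the Beaufort 12 band (hurricane force, ≥64 kt).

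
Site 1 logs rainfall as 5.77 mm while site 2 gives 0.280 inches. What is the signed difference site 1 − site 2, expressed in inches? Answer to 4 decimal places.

site 1: 5.77 mm = 0.227165 in.
Difference: 0.227165 − 0.280000 = -0.0528 in.

-0.0528 in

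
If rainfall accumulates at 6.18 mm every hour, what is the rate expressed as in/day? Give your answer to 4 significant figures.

5.839 in/day

6.18 mm/hour × 0.0393701 in/mm × 24 hour/day = 5.839 in/day.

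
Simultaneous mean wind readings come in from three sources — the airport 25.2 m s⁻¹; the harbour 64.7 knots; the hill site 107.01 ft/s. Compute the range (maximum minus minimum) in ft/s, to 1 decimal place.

26.5 ft/s

the airport: 25.2 m/s = 82.677 ft/s.
the harbour: 64.7 kt = 109.201 ft/s.
Spread: 109.201 − 82.677 = 26.5 ft/s.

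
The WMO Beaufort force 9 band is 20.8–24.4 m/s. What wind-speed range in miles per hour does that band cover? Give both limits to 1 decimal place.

46.5 to 54.6 mph

20.8–24.4 m/s × 2.237 = 46.5–54.6 mph.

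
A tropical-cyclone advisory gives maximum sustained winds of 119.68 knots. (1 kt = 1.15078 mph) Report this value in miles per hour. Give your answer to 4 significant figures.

137.7 mph

1 kt = 1.15078 mph, so 119.68 × 1.15078 = 137.7 mph.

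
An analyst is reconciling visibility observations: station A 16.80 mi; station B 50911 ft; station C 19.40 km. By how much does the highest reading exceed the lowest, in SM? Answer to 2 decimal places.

station B: 50911 ft = 9.6422 SM.
station C: 19.40 km = 12.0546 SM.
Spread: 16.8000 − 9.6422 = 7.16 SM.

7.16 SM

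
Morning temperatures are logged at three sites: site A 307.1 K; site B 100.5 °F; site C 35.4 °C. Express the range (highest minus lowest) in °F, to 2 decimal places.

site A: 307.1 K = 33.950 °C.
site B: 100.5 °F = 38.056 °C.
Spread: 38.056 − 33.950 = 4.106 °C = 7.39 °F.

7.39 °F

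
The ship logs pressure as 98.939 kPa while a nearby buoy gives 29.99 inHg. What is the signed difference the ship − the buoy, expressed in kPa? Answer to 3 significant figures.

-2.62 kPa

the buoy: 29.99 inHg = 101.5578 kPa.
Difference: 98.9390 − 101.5578 = -2.62 kPa.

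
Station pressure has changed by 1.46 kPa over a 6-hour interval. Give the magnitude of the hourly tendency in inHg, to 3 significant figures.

0.0719 inHg per hour

1.46 kPa / 6 h × 0.2953 inHg/kPa = 0.0719 inHg/h.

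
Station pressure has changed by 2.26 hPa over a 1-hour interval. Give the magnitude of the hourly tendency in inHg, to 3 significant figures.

2.26 hPa / 1 h × 0.02953 inHg/hPa = 0.0667 inHg/h.

0.0667 inHg per hour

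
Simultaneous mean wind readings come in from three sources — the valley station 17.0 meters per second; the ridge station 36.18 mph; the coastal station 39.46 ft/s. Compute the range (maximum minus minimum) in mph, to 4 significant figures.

11.12 mph

the valley station: 17.0 m/s = 38.0279 mph.
the coastal station: 39.46 ft/s = 26.9045 mph.
Spread: 38.0279 − 26.9045 = 11.12 mph.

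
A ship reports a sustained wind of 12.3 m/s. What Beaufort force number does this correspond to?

Beaufort force 6

12.3 m/s lies in the Beaufort 6 band (strong breeze, 10.8–13.8 m/s).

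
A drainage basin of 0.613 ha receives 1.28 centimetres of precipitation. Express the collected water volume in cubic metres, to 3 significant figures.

78.5 cubic metres

Depth: 1.28 cm × 10 = 12.8 mm.
Area: 0.613 ha = 6130 m².
1 mm over 1 m² is 1 L, so volume = 12.8 × 6130 = 78464 L = 78.5 m³.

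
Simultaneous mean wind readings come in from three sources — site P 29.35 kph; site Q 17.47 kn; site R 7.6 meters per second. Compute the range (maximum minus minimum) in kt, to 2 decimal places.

2.70 kt

site P: 29.35 km/h = 15.8477 kt.
site R: 7.6 m/s = 14.7732 kt.
Spread: 17.4700 − 14.7732 = 2.70 kt.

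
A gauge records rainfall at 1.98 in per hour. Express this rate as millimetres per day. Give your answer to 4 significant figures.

1.98 in/hour × 25.4 mm/in × 24 hour/day = 1207 mm/day.

1207 mm/day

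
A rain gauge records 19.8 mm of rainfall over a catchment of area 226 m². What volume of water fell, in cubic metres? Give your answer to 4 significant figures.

4.475 cubic metres

1 mm over 1 m² is 1 L, so volume = 19.8 × 226 = 4474.8 L = 4.475 m³.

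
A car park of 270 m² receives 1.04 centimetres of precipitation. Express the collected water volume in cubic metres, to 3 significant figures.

2.81 cubic metres

Depth: 1.04 cm × 10 = 10.4 mm.
1 mm over 1 m² is 1 L, so volume = 10.4 × 270 = 2808 L = 2.81 m³.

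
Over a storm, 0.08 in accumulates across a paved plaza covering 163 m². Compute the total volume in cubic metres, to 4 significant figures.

0.3312 cubic metres

Depth: 0.08 in × 25.4 = 2.032 mm.
1 mm over 1 m² is 1 L, so volume = 2.032 × 163 = 331.216 L = 0.3312 m³.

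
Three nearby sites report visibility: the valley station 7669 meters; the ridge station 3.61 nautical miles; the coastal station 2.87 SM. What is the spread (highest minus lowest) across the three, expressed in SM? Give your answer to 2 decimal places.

the valley station: 7669 m = 4.7653 SM.
the ridge station: 3.61 nmi = 4.1543 SM.
Spread: 4.7653 − 2.8700 = 1.90 SM.

1.90 SM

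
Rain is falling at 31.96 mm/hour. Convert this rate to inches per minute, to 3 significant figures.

31.96 mm/hour × 0.0393701 in/mm × 0.0166667 hour/minute = 0.0210 in/minute.

0.0210 in/minute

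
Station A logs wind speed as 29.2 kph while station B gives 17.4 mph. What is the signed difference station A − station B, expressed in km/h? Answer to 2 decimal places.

station B: 17.4 mph = 28.0026 km/h.
Difference: 29.2000 − 28.0026 = 1.20 km/h.

1.20 km/h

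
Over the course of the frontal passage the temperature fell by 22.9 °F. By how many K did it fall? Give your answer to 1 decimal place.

12.7 K

Converting a difference, only the 9/5 scale factor applies: ΔK = 22.9 × 0.5556 = 12.7 K.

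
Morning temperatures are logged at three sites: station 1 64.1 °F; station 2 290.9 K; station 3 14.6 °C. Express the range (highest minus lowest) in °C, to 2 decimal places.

3.23 °C

station 1: 64.1 °F = 17.833 °C.
station 2: 290.9 K = 17.750 °C.
Spread: 17.833 − 14.600 = 3.233 °C.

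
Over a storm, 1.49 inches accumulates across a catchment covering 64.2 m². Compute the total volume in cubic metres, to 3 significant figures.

2.43 cubic metres

Depth: 1.49 in × 25.4 = 37.846 mm.
1 mm over 1 m² is 1 L, so volume = 37.846 × 64.2 = 2429.7132 L = 2.43 m³.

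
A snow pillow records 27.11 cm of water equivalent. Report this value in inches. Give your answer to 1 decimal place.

10.7 in

1 cm = 0.393701 in, so 27.11 × 0.393701 = 10.7 in.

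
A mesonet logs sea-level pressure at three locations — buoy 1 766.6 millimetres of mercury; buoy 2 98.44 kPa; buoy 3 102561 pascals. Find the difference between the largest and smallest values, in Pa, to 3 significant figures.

buoy 1: 766.6 mmHg = 102204.94 Pa.
buoy 2: 98.44 kPa = 98440.00 Pa.
Spread: 102561.00 − 98440.00 = 4120 Pa.

4120 Pa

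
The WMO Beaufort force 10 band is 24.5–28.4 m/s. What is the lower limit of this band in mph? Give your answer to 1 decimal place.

54.8 mph

24.5–28.4 m/s × 2.237 = 54.8–63.5 mph.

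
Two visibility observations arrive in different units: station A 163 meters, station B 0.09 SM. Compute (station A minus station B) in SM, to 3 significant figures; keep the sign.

0.0113 SM

station A: 163 m = 0.101284 SM.
Difference: 0.101284 − 0.090000 = 0.0113 SM.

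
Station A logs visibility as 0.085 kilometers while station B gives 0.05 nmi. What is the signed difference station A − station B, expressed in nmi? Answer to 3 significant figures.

station A: 0.085 km = 0.0458963 nmi.
Difference: 0.0458963 − 0.0500000 = -0.00410 nmi.

-0.00410 nmi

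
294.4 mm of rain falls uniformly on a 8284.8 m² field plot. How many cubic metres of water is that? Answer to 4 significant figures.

1 mm over 1 m² is 1 L, so volume = 294.4 × 8284.8 = 2439045.1 L = 2439 m³.

2439 cubic metres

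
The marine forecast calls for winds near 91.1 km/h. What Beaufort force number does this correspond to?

Beaufort force 10

91.1 km/h = 25.3 m/s, which is Beaufort 10 (storm, 24.5–28.4 m/s).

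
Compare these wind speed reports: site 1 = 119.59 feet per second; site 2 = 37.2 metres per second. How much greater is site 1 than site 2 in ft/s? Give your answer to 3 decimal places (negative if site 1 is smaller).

site 2: 37.2 m/s = 122.04724 ft/s.
Difference: 119.59000 − 122.04724 = -2.457 ft/s.

-2.457 ft/s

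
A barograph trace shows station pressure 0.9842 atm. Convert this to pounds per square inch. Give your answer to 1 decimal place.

14.5 psi

1 atm = 14.6959 psi, so 0.9842 × 14.6959 = 14.5 psi.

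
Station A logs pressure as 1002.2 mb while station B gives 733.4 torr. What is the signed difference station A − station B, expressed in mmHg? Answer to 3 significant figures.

station A: 1002.2 mb = 751.712 mmHg.
Difference: 751.712 − 733.400 = 18.3 mmHg.

18.3 mmHg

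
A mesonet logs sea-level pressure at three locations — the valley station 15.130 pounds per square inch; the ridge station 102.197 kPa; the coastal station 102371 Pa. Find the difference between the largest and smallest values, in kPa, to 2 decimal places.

the valley station: 15.130 psi = 104.3177 kPa.
the coastal station: 102371 Pa = 102.3710 kPa.
Spread: 104.3177 − 102.1970 = 2.12 kPa.

2.12 kPa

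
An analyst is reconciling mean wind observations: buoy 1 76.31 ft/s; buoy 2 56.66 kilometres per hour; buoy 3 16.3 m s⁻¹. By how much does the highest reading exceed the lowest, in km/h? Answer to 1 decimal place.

buoy 1: 76.31 ft/s = 83.733 km/h.
buoy 3: 16.3 m/s = 58.680 km/h.
Spread: 83.733 − 56.660 = 27.1 km/h.

27.1 km/h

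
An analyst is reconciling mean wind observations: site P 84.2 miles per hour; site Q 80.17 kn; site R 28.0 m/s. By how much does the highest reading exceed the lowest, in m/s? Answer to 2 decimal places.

13.24 m/s

site P: 84.2 mph = 37.6408 m/s.
site Q: 80.17 kt = 41.2430 m/s.
Spread: 41.2430 − 28.0000 = 13.24 m/s.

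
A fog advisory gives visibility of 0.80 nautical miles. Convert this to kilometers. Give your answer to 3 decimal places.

1 nmi = 1.852 km, so 0.80 × 1.852 = 1.482 km.

1.482 km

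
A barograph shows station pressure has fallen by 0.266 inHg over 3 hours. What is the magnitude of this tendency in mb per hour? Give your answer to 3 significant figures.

0.266 inHg / 3 h × 33.8639 mb/inHg = 3.00 mb/h.

3.00 mb per hour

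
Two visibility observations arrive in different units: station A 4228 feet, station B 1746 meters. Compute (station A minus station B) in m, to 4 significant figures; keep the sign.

station A: 4228 ft = 1288.694 m.
Difference: 1288.694 − 1746.000 = -457.3 m.

-457.3 m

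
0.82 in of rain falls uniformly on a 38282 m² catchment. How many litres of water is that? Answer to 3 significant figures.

Depth: 0.82 in × 25.4 = 20.828 mm.
1 mm over 1 m² is 1 L, so volume = 20.828 × 38282 = 797337.5 L ≈ 797000 L.

797000 litres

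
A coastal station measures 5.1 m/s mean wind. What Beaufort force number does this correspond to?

5.1 m/s lies in the Beaufort 3 band (gentle breeze, 3.4–5.4 m/s).

Beaufort force 3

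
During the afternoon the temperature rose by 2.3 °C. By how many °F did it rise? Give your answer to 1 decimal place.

A change of 1 °C equals a change of 1.8 °F: Δ°F = 2.3 × 1.8 = 4.1 °F.

4.1 °F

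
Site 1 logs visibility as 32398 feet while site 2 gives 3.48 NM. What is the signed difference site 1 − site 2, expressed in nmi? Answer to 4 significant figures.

site 1: 32398 ft = 5.33203 nmi.
Difference: 5.33203 − 3.48000 = 1.852 nmi.

1.852 nmi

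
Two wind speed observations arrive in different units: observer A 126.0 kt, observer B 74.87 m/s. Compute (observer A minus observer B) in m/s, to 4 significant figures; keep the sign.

observer A: 126.0 kt = 64.8200 m/s.
Difference: 64.8200 − 74.8700 = -10.05 m/s.

-10.05 m/s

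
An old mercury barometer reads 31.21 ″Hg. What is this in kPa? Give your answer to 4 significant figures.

105.7 kPa

1 inHg = 3.38639 kPa, so 31.21 × 3.38639 = 105.7 kPa.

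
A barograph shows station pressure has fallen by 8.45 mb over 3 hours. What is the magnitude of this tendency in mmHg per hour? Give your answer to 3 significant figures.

2.11 mmHg per hour

8.45 mb / 3 h × 0.750062 mmHg/mb = 2.11 mmHg/h.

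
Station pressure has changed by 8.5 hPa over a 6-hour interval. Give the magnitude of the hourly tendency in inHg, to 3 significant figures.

0.0418 inHg per hour

8.5 hPa / 6 h × 0.02953 inHg/hPa = 0.0418 inHg/h.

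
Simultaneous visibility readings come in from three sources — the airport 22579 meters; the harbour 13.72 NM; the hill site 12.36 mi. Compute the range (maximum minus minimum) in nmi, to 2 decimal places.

the airport: 22579 m = 12.1917 nmi.
the hill site: 12.36 SM = 10.7405 nmi.
Spread: 13.7200 − 10.7405 = 2.98 nmi.

2.98 nmi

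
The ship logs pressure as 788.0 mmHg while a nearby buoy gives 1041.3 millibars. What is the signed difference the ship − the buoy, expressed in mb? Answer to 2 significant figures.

9.3 mb

the ship: 788.0 mmHg = 1050.580 mb.
Difference: 1050.580 − 1041.300 = 9.3 mb.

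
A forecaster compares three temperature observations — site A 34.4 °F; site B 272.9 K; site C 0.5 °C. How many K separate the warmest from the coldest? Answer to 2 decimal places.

1.58 K

site A: 34.4 °F = 1.333 °C.
site B: 272.9 K = -0.250 °C.
Spread: 1.333 − (-0.250) = 1.583 °C.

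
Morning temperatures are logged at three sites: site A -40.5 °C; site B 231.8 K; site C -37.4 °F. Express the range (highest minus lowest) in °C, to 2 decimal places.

site B: 231.8 K = -41.350 °C.
site C: -37.4 °F = -38.556 °C.
Spread: (-38.556) − (-41.350) = 2.794 °C.

2.79 °C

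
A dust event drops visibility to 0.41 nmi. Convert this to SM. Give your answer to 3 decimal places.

0.472 SM

1 nmi = 1.15078 SM, so 0.41 × 1.15078 = 0.472 SM.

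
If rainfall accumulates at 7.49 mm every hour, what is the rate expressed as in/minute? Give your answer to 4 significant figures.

7.49 mm/hour × 0.0393701 in/mm × 0.0166667 hour/minute = 0.004915 in/minute.

0.004915 in/minute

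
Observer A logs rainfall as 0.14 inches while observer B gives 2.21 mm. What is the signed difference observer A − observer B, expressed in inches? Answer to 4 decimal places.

0.0530 in

observer B: 2.21 mm = 0.087008 in.
Difference: 0.140000 − 0.087008 = 0.0530 in.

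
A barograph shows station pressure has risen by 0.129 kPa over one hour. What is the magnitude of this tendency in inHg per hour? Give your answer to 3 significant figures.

0.129 kPa / 1 h × 0.2953 inHg/kPa = 0.0381 inHg/h.

0.0381 inHg per hour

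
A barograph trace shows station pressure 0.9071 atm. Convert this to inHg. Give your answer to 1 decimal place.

27.1 inHg

1 atm = 29.9213 inHg, so 0.9071 × 29.9213 = 27.1 inHg.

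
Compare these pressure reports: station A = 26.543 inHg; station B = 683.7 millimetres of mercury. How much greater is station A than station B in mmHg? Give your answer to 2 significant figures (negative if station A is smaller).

station A: 26.543 inHg = 674.192 mmHg.
Difference: 674.192 − 683.700 = -9.5 mmHg.

-9.5 mmHg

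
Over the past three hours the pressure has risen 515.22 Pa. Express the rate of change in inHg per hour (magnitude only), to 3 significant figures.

0.0507 inHg per hour

515.22 Pa / 3 h × 0.0002953 inHg/Pa = 0.0507 inHg/h.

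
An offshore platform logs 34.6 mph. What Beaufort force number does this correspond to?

34.6 mph = 15.5 m/s, which is Beaufort 7 (near gale, 13.9–17.1 m/s).

Beaufort force 7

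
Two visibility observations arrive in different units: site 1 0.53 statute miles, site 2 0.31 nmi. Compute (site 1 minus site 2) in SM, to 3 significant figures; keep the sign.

0.173 SM

site 2: 0.31 nmi = 0.35674 SM.
Difference: 0.53000 − 0.35674 = 0.173 SM.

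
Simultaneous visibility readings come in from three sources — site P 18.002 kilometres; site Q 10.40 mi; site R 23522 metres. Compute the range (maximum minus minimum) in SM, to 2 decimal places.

4.22 SM

site P: 18.002 km = 11.1859 SM.
site R: 23522 m = 14.6159 SM.
Spread: 14.6159 − 10.4000 = 4.22 SM.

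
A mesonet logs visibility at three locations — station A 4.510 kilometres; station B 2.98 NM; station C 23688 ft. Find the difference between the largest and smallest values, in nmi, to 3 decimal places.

station A: 4.510 km = 2.43521 nmi.
station C: 23688 ft = 3.89854 nmi.
Spread: 3.89854 − 2.43521 = 1.463 nmi.

1.463 nmi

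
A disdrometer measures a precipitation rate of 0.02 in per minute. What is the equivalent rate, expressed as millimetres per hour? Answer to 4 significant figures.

30.48 mm/hour

0.02 in/minute × 25.4 mm/in × 60 minute/hour = 30.48 mm/hour.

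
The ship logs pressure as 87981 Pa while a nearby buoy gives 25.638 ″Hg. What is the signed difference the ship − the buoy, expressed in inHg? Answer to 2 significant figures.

0.34 inHg

the ship: 87981 Pa = 25.9808 inHg.
Difference: 25.9808 − 25.6380 = 0.34 inHg.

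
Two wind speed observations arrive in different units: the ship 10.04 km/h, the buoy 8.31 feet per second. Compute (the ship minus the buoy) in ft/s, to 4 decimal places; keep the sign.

0.8399 ft/s

the ship: 10.04 km/h = 9.149898 ft/s.
Difference: 9.149898 − 8.310000 = 0.8399 ft/s.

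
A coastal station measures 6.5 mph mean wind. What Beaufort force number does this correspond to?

6.5 mph = 2.9 m/s, which is Beaufort 2 (light breeze, 1.6–3.3 m/s).

Beaufort force 2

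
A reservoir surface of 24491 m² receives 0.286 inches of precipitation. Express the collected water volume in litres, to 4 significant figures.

177900 litres

Depth: 0.286 in × 25.4 = 7.2644 mm.
1 mm over 1 m² is 1 L, so volume = 7.2644 × 24491 = 177912.42 L ≈ 177900 L.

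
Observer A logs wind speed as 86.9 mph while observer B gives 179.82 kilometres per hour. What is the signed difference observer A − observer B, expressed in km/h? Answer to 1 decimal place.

-40.0 km/h

observer A: 86.9 mph = 139.852 km/h.
Difference: 139.852 − 179.820 = -40.0 km/h.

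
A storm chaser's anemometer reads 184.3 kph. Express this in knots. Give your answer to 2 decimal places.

99.51 kt

1 km/h = 0.539957 kt, so 184.3 × 0.539957 = 99.51 kt.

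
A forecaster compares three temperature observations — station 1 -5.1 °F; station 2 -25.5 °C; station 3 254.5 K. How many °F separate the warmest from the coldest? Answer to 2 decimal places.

station 1: -5.1 °F = -20.611 °C.
station 3: 254.5 K = -18.650 °C.
Spread: (-18.650) − (-25.500) = 6.850 °C = 12.33 °F.

12.33 °F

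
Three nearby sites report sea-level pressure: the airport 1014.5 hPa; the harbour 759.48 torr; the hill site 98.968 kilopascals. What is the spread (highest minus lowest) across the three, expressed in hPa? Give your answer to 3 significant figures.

the harbour: 759.48 mmHg = 1012.557 hPa.
the hill site: 98.968 kPa = 989.680 hPa.
Spread: 1014.500 − 989.680 = 24.8 hPa.

24.8 hPa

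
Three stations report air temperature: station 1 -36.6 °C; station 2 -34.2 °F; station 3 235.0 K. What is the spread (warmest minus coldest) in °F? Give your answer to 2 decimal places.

station 2: -34.2 °F = -36.778 °C.
station 3: 235.0 K = -38.150 °C.
Spread: (-36.600) − (-38.150) = 1.550 °C = 2.79 °F.

2.79 °F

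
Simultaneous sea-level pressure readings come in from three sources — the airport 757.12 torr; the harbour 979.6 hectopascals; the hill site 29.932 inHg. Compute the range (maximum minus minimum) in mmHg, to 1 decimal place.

25.5 mmHg

the harbour: 979.6 hPa = 734.760 mmHg.
the hill site: 29.932 inHg = 760.273 mmHg.
Spread: 760.273 − 734.760 = 25.5 mmHg.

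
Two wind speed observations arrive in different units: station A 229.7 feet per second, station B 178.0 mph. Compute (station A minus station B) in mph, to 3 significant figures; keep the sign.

station A: 229.7 ft/s = 156.614 mph.
Difference: 156.614 − 178.000 = -21.4 mph.

-21.4 mph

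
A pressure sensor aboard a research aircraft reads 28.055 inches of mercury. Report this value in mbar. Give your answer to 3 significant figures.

950 mb

1 inHg = 33.8639 mb, so 28.055 × 33.8639 = 950 mb.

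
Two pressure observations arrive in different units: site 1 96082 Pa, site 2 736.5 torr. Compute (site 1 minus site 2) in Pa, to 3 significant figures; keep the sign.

site 2: 736.5 mmHg = 98191.94 Pa.
Difference: 96082.00 − 98191.94 = -2110 Pa.

-2110 Pa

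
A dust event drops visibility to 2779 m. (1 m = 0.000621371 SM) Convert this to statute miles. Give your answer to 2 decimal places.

1 m = 0.000621371 SM, so 2779 × 0.000621371 = 1.73 SM.

1.73 SM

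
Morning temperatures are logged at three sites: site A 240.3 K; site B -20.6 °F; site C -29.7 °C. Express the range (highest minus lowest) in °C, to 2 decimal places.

site A: 240.3 K = -32.850 °C.
site B: -20.6 °F = -29.222 °C.
Spread: (-29.222) − (-32.850) = 3.628 °C.

3.63 °C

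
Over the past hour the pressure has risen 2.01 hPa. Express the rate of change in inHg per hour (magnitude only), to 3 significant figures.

2.01 hPa / 1 h × 0.02953 inHg/hPa = 0.0594 inHg/h.

0.0594 inHg per hour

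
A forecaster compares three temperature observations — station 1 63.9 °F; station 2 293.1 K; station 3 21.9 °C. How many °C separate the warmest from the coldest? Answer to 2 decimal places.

4.18 °C

station 1: 63.9 °F = 17.722 °C.
station 2: 293.1 K = 19.950 °C.
Spread: 21.900 − 17.722 = 4.178 °C.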